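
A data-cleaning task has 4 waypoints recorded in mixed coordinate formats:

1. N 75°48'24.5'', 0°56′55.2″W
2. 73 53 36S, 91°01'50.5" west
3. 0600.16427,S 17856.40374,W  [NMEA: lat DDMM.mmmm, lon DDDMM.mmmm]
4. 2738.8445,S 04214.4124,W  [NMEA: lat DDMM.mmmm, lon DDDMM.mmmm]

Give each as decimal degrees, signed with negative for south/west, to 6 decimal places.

Point 1:
  Lat: 75° + 48/60 + 24.5/3600 = 75 + 0.800000 + 0.006806 = 75.8068056
  N → positive
  λ: 0 + 56/60 + 55.2/3600 = 0.9486667
  W → negative
Point 2:
  Latitude: 73° + 53/60 + 36/3600 = 73 + 0.883333 + 0.010000 = 73.8933333
  S ⇒ negate
  Longitude: 91 + 1/60 + 50.5/3600 = 91.0306944
  hemisphere W, so the sign is −
Point 3:
  φ: split at 2 digits → 06° and 0.16427′; 6 + 0.16427/60 = 6.0027378
  S ⇒ negate
  λ: split at 3 digits → 178° and 56.40374′; 178 + 56.40374/60 = 178.9400623
  hemisphere W, so the sign is −
Point 4:
  Latitude: degrees = first 2 digits = 27, minutes = 38.8445; 27 + 38.8445/60 = 27.6474083
  S → negative
  Longitude: split at 3 digits → 042° and 14.4124′; 42 + 14.4124/60 = 42.2402067
  W ⇒ negate

1. 75.806806, -0.948667
2. -73.893333, -91.030694
3. -6.002738, -178.940062
4. -27.647408, -42.240207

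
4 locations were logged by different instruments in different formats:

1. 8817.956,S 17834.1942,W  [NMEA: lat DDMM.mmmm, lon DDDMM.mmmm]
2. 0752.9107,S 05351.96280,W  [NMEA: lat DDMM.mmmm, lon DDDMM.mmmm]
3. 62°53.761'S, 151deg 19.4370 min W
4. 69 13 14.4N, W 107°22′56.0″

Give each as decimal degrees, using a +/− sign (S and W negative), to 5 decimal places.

1. -88.29927, -178.56990
2. -7.88185, -53.86605
3. -62.89602, -151.32395
4. 69.22067, -107.38222

Point 1:
  Latitude: degrees = first 2 digits = 88, minutes = 17.956; 88 + 17.956/60 = 88.299267
  S ⇒ negate
  λ: split at 3 digits → 178° and 34.1942′; 178 + 34.1942/60 = 178.569903
  hemisphere W, so the sign is −
Point 2:
  Lat: degrees = first 2 digits = 7, minutes = 52.9107; 7 + 52.9107/60 = 7.881845
  S → negative
  Lon: degrees = first 3 digits = 53, minutes = 51.9628; 53 + 51.9628/60 = 53.866047
  W → negative
Point 3:
  Latitude: 53.761′ = 0.896017°; total 62.896017
  hemisphere S, so the sign is −
  Lon: 151 + 19.437/60 = 151.323950
  hemisphere W, so the sign is −
Point 4:
  φ: 69 + 13/60 + 14.4/3600 = 69.220667
  N → positive
  λ: 107 + 22/60 + 56/3600 = 107.382222
  W ⇒ negate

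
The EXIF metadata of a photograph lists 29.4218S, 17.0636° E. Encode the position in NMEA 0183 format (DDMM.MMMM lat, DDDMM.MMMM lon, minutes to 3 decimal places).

Latitude: minutes = (29.421800 − 29) × 60 = 25.30800
Lon: 17° + 0.063600 × 60 = 17° 3.81600′

2925.308,S / 01703.816,E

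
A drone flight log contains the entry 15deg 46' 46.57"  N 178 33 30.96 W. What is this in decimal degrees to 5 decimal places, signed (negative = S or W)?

φ: 15° + 46/60 + 46.57/3600 = 15 + 0.766667 + 0.012936 = 15.779603
N ⇒ keep positive
λ: 178 + 33/60 + 30.96/3600 = 178.558600
W ⇒ negate

15.77960, -178.55860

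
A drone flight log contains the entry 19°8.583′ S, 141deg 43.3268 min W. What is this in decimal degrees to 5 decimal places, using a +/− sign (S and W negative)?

Latitude: 8.583′ = 0.143050°; total 19.143050
S ⇒ negate
Longitude: 43.3268′ = 0.722113°; total 141.722113
W ⇒ negate

-19.14305, -141.72211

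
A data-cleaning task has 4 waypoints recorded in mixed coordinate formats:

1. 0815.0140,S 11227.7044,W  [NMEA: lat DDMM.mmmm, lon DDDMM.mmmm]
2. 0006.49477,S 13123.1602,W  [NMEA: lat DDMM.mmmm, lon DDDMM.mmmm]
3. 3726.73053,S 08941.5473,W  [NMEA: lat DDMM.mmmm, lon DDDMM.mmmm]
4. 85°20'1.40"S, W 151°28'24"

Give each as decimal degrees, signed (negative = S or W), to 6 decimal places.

1. -8.250233, -112.461740
2. -0.108246, -131.386003
3. -37.445509, -89.692455
4. -85.333722, -151.473333

Point 1:
  Latitude: degrees = first 2 digits = 8, minutes = 15.014; 8 + 15.014/60 = 8.2502333
  S ⇒ negate
  Lon: degrees = first 3 digits = 112, minutes = 27.7044; 112 + 27.7044/60 = 112.4617400
  W → negative
Point 2:
  φ: degrees = first 2 digits = 0, minutes = 6.49477; 0 + 6.49477/60 = 0.1082462
  S → negative
  λ: split at 3 digits → 131° and 23.1602′; 131 + 23.1602/60 = 131.3860033
  W ⇒ negate
Point 3:
  φ: degrees = first 2 digits = 37, minutes = 26.73053; 37 + 26.73053/60 = 37.4455088
  hemisphere S, so the sign is −
  λ: degrees = first 3 digits = 89, minutes = 41.5473; 89 + 41.5473/60 = 89.6924550
  W → negative
Point 4:
  φ: 85° + 20/60 + 1.4/3600 = 85 + 0.333333 + 0.000389 = 85.3337222
  S ⇒ negate
  λ: 151° + 28/60 + 24/3600 = 151 + 0.466667 + 0.006667 = 151.4733333
  W → negative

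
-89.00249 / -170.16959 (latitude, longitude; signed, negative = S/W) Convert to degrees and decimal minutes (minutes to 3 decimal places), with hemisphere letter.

Latitude is negative → S; |value| = 89.002490
Latitude: 89° + 0.002490 × 60 = 89° 0.14940′
Longitude is negative → W; |value| = 170.169590
Longitude: minutes = (170.169590 − 170) × 60 = 10.17540

89° 0.149′ S, 170° 10.175′ W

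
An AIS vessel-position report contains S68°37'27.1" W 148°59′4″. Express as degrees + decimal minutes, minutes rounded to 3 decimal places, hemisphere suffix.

φ: 37 + 27.1/60 = 37.45167′
λ: 59 + 4/60 = 59.06667′

68° 37.452′ S, 148° 59.067′ W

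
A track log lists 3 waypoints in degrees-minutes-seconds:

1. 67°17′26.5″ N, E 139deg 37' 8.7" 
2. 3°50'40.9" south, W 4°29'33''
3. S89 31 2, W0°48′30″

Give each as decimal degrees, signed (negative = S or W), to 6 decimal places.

Point 1:
  φ: 17′ + 26.5″ = 17.44167′; 67 + 17.44167/60 = 67.2906944
  N → positive
  Longitude: 139 + 37/60 + 8.7/3600 = 139.6190833
  E → positive
Point 2:
  Lat: 50′ + 40.9″ = 50.68167′; 3 + 50.68167/60 = 3.8446944
  S ⇒ negate
  Longitude: 4° + 29/60 + 33/3600 = 4 + 0.483333 + 0.009167 = 4.4925000
  hemisphere W, so the sign is −
Point 3:
  Lat: 89° + 31/60 + 2/3600 = 89 + 0.516667 + 0.000556 = 89.5172222
  S → negative
  Longitude: 0° + 48/60 + 30/3600 = 0 + 0.800000 + 0.008333 = 0.8083333
  W ⇒ negate

1. 67.290694, 139.619083
2. -3.844694, -4.492500
3. -89.517222, -0.808333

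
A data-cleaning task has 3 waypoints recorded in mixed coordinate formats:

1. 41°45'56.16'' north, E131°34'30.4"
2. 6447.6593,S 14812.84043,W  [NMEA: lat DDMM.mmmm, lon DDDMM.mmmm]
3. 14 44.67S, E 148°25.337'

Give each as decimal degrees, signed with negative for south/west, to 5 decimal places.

Point 1:
  φ: 41 + 45/60 + 56.16/3600 = 41.765600
  N → positive
  Lon: 131° + 34/60 + 30.4/3600 = 131 + 0.566667 + 0.008444 = 131.575111
  E ⇒ keep positive
Point 2:
  Latitude: degrees = first 2 digits = 64, minutes = 47.6593; 64 + 47.6593/60 = 64.794322
  S → negative
  Lon: degrees = first 3 digits = 148, minutes = 12.84043; 148 + 12.84043/60 = 148.214007
  hemisphere W, so the sign is −
Point 3:
  φ: 14 + 44.67/60 = 14.744500
  S ⇒ negate
  λ: 25.337′ = 0.422283°; total 148.422283
  E → positive

1. 41.76560, 131.57511
2. -64.79432, -148.21401
3. -14.74450, 148.42228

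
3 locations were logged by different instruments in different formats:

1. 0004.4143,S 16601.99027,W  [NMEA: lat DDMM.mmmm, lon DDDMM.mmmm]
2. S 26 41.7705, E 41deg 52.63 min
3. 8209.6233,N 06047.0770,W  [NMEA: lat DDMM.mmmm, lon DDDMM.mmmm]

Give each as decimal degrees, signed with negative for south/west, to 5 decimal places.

1. -0.07357, -166.03317
2. -26.69618, 41.87717
3. 82.16039, -60.78462

Point 1:
  Latitude: degrees = first 2 digits = 0, minutes = 4.4143; 0 + 4.4143/60 = 0.073572
  S ⇒ negate
  λ: degrees = first 3 digits = 166, minutes = 1.99027; 166 + 1.99027/60 = 166.033171
  W → negative
Point 2:
  φ: 26 + 41.7705/60 = 26.696175
  S → negative
  λ: 41 + 52.63/60 = 41.877167
  E ⇒ keep positive
Point 3:
  Lat: split at 2 digits → 82° and 9.6233′; 82 + 9.6233/60 = 82.160388
  N → positive
  λ: degrees = first 3 digits = 60, minutes = 47.077; 60 + 47.077/60 = 60.784617
  hemisphere W, so the sign is −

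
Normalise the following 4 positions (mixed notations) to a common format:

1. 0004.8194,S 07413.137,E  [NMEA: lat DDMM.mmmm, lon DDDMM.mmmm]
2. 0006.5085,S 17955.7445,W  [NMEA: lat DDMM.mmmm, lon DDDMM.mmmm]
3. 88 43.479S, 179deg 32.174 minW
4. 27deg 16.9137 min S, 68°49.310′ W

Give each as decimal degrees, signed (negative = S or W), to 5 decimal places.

1. -0.08032, 74.21895
2. -0.10848, -179.92908
3. -88.72465, -179.53623
4. -27.28190, -68.82183

Point 1:
  Latitude: split at 2 digits → 00° and 4.8194′; 0 + 4.8194/60 = 0.080323
  S ⇒ negate
  λ: split at 3 digits → 074° and 13.137′; 74 + 13.137/60 = 74.218950
  E → positive
Point 2:
  Lat: degrees = first 2 digits = 0, minutes = 6.5085; 0 + 6.5085/60 = 0.108475
  hemisphere S, so the sign is −
  λ: degrees = first 3 digits = 179, minutes = 55.7445; 179 + 55.7445/60 = 179.929075
  W ⇒ negate
Point 3:
  Latitude: 43.479′ = 0.724650°; total 88.724650
  S ⇒ negate
  Longitude: 179 + 32.174/60 = 179.536233
  W → negative
Point 4:
  Latitude: 16.9137′ = 0.281895°; total 27.281895
  S → negative
  Lon: 68 + 49.31/60 = 68.821833
  W ⇒ negate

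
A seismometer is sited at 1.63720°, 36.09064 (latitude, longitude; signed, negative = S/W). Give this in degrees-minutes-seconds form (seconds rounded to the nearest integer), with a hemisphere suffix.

1°38′14″ N, 36°05′26″ E

Latitude: 0.637200° → 38.23200′; 0.23200 × 60 = 13.92″
Longitude: 0.090640 × 60 = 5.43840′ → 5′, remainder × 60 = 26.30″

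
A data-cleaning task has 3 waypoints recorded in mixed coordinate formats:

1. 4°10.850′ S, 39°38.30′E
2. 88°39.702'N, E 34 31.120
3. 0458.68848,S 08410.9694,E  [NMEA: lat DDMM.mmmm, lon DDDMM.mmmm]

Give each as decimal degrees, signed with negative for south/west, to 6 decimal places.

Point 1:
  Latitude: 4 + 10.85/60 = 4.1808333
  S → negative
  Longitude: 38.3′ = 0.638333°; total 39.6383333
  E → positive
Point 2:
  φ: 88 + 39.702/60 = 88.6617000
  N ⇒ keep positive
  Longitude: 34 + 31.12/60 = 34.5186667
  E → positive
Point 3:
  Latitude: degrees = first 2 digits = 4, minutes = 58.68848; 4 + 58.68848/60 = 4.9781413
  S → negative
  λ: degrees = first 3 digits = 84, minutes = 10.9694; 84 + 10.9694/60 = 84.1828233
  E → positive

1. -4.180833, 39.638333
2. 88.661700, 34.518667
3. -4.978141, 84.182823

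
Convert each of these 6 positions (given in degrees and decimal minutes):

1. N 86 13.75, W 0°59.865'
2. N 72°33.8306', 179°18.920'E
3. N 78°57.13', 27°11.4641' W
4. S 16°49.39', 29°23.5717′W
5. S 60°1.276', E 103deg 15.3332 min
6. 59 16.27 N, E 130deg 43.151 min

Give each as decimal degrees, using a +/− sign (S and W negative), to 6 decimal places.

Point 1:
  Latitude: 86 + 13.75/60 = 86.2291667
  N → positive
  Longitude: 59.865′ = 0.997750°; total 0.9977500
  hemisphere W, so the sign is −
Point 2:
  Lat: 33.8306′ = 0.563843°; total 72.5638433
  N ⇒ keep positive
  Lon: 18.92′ = 0.315333°; total 179.3153333
  E ⇒ keep positive
Point 3:
  φ: 78 + 57.13/60 = 78.9521667
  N → positive
  Lon: 11.4641′ = 0.191068°; total 27.1910683
  hemisphere W, so the sign is −
Point 4:
  Latitude: 16 + 49.39/60 = 16.8231667
  S ⇒ negate
  Longitude: 29 + 23.5717/60 = 29.3928617
  W ⇒ negate
Point 5:
  φ: 1.276′ = 0.021267°; total 60.0212667
  hemisphere S, so the sign is −
  Lon: 103 + 15.3332/60 = 103.2555533
  E → positive
Point 6:
  Lat: 16.27′ = 0.271167°; total 59.2711667
  N ⇒ keep positive
  Lon: 130 + 43.151/60 = 130.7191833
  E ⇒ keep positive

1. 86.229167, -0.997750
2. 72.563843, 179.315333
3. 78.952167, -27.191068
4. -16.823167, -29.392862
5. -60.021267, 103.255553
6. 59.271167, 130.719183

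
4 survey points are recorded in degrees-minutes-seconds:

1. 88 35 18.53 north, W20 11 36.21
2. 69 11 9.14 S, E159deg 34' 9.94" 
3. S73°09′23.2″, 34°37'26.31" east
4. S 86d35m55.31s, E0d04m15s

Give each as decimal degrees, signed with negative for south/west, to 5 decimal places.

Point 1:
  Latitude: 88° + 35/60 + 18.53/3600 = 88 + 0.583333 + 0.005147 = 88.588481
  N ⇒ keep positive
  Longitude: 20° + 11/60 + 36.21/3600 = 20 + 0.183333 + 0.010058 = 20.193392
  W → negative
Point 2:
  Latitude: 69° + 11/60 + 9.14/3600 = 69 + 0.183333 + 0.002539 = 69.185872
  hemisphere S, so the sign is −
  Longitude: 34′ + 9.94″ = 34.16567′; 159 + 34.16567/60 = 159.569428
  E → positive
Point 3:
  Latitude: 73 + 9/60 + 23.2/3600 = 73.156444
  S ⇒ negate
  Lon: 34 + 37/60 + 26.31/3600 = 34.623975
  E → positive
Point 4:
  Latitude: 35′ + 55.31″ = 35.92183′; 86 + 35.92183/60 = 86.598697
  S ⇒ negate
  Lon: 0 + 4/60 + 15/3600 = 0.070833
  E → positive

1. 88.58848, -20.19339
2. -69.18587, 159.56943
3. -73.15644, 34.62398
4. -86.59870, 0.07083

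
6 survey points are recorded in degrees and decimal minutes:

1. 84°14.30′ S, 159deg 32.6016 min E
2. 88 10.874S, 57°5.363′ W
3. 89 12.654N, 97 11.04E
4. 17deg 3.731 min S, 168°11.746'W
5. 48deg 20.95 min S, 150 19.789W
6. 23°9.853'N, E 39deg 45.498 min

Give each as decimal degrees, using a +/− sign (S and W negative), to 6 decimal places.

1. -84.238333, 159.543360
2. -88.181233, -57.089383
3. 89.210900, 97.184000
4. -17.062183, -168.195767
5. -48.349167, -150.329817
6. 23.164217, 39.758300

Point 1:
  Latitude: 14.3′ = 0.238333°; total 84.2383333
  S → negative
  Longitude: 159 + 32.6016/60 = 159.5433600
  E → positive
Point 2:
  Latitude: 88 + 10.874/60 = 88.1812333
  S ⇒ negate
  λ: 5.363′ = 0.089383°; total 57.0893833
  W ⇒ negate
Point 3:
  Latitude: 89 + 12.654/60 = 89.2109000
  N → positive
  Lon: 11.04′ = 0.184000°; total 97.1840000
  E → positive
Point 4:
  Lat: 3.731′ = 0.062183°; total 17.0621833
  S ⇒ negate
  Lon: 168 + 11.746/60 = 168.1957667
  hemisphere W, so the sign is −
Point 5:
  Latitude: 48 + 20.95/60 = 48.3491667
  S ⇒ negate
  λ: 19.789′ = 0.329817°; total 150.3298167
  hemisphere W, so the sign is −
Point 6:
  Latitude: 9.853′ = 0.164217°; total 23.1642167
  N → positive
  Lon: 45.498′ = 0.758300°; total 39.7583000
  E ⇒ keep positive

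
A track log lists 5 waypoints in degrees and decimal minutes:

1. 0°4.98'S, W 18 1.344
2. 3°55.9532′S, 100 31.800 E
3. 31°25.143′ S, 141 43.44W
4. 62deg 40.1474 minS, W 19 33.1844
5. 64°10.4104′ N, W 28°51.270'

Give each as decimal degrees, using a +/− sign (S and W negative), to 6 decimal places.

1. -0.083000, -18.022400
2. -3.932553, 100.530000
3. -31.419050, -141.724000
4. -62.669123, -19.553073
5. 64.173507, -28.854500

Point 1:
  φ: 4.98′ = 0.083000°; total 0.0830000
  hemisphere S, so the sign is −
  Lon: 1.344′ = 0.022400°; total 18.0224000
  W → negative
Point 2:
  Latitude: 55.9532′ = 0.932553°; total 3.9325533
  hemisphere S, so the sign is −
  Longitude: 31.8′ = 0.530000°; total 100.5300000
  E → positive
Point 3:
  φ: 25.143′ = 0.419050°; total 31.4190500
  hemisphere S, so the sign is −
  λ: 141 + 43.44/60 = 141.7240000
  W ⇒ negate
Point 4:
  Latitude: 62 + 40.1474/60 = 62.6691233
  S → negative
  λ: 19 + 33.1844/60 = 19.5530733
  W → negative
Point 5:
  Lat: 64 + 10.4104/60 = 64.1735067
  N ⇒ keep positive
  Longitude: 51.27′ = 0.854500°; total 28.8545000
  W → negative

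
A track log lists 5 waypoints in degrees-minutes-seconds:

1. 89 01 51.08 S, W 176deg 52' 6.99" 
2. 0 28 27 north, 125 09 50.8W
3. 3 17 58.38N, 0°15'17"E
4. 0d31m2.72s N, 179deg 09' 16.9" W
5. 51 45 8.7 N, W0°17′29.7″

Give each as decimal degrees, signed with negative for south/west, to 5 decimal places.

Point 1:
  Latitude: 89 + 1/60 + 51.08/3600 = 89.030856
  S ⇒ negate
  Longitude: 176° + 52/60 + 6.99/3600 = 176 + 0.866667 + 0.001942 = 176.868608
  hemisphere W, so the sign is −
Point 2:
  Lat: 0 + 28/60 + 27/3600 = 0.474167
  N → positive
  Lon: 125 + 9/60 + 50.8/3600 = 125.164111
  W → negative
Point 3:
  Latitude: 17′ + 58.38″ = 17.97300′; 3 + 17.97300/60 = 3.299550
  N → positive
  λ: 0° + 15/60 + 17/3600 = 0 + 0.250000 + 0.004722 = 0.254722
  E → positive
Point 4:
  Lat: 0 + 31/60 + 2.72/3600 = 0.517422
  N ⇒ keep positive
  Longitude: 179 + 9/60 + 16.9/3600 = 179.154694
  W ⇒ negate
Point 5:
  Latitude: 45′ + 8.7″ = 45.14500′; 51 + 45.14500/60 = 51.752417
  N → positive
  Lon: 17′ + 29.7″ = 17.49500′; 0 + 17.49500/60 = 0.291583
  W → negative

1. -89.03086, -176.86861
2. 0.47417, -125.16411
3. 3.29955, 0.25472
4. 0.51742, -179.15469
5. 51.75242, -0.29158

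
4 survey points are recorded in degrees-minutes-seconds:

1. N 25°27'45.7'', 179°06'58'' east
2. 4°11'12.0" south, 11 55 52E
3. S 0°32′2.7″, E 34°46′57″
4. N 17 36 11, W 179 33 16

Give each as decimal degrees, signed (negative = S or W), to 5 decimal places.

1. 25.46269, 179.11611
2. -4.18667, 11.93111
3. -0.53408, 34.78250
4. 17.60306, -179.55444

Point 1:
  Latitude: 25° + 27/60 + 45.7/3600 = 25 + 0.450000 + 0.012694 = 25.462694
  N ⇒ keep positive
  Lon: 179° + 6/60 + 58/3600 = 179 + 0.100000 + 0.016111 = 179.116111
  E → positive
Point 2:
  Latitude: 11′ + 12″ = 11.20000′; 4 + 11.20000/60 = 4.186667
  hemisphere S, so the sign is −
  λ: 11° + 55/60 + 52/3600 = 11 + 0.916667 + 0.014444 = 11.931111
  E → positive
Point 3:
  φ: 0 + 32/60 + 2.7/3600 = 0.534083
  S ⇒ negate
  Lon: 46′ + 57″ = 46.95000′; 34 + 46.95000/60 = 34.782500
  E ⇒ keep positive
Point 4:
  φ: 36′ + 11″ = 36.18333′; 17 + 36.18333/60 = 17.603056
  N → positive
  λ: 179° + 33/60 + 16/3600 = 179 + 0.550000 + 0.004444 = 179.554444
  hemisphere W, so the sign is −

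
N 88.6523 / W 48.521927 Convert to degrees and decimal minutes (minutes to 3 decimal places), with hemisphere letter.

Lat: 88° + 0.652300 × 60 = 88° 39.13800′
Lon: minutes = (48.521927 − 48) × 60 = 31.31562

88° 39.138′ N, 48° 31.316′ W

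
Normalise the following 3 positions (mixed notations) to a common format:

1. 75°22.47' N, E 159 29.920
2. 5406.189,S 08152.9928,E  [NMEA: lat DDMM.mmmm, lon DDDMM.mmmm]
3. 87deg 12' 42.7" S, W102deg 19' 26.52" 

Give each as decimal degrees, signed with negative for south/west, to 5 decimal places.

1. 75.37450, 159.49867
2. -54.10315, 81.88321
3. -87.21186, -102.32403

Point 1:
  φ: 22.47′ = 0.374500°; total 75.374500
  N → positive
  Lon: 29.92′ = 0.498667°; total 159.498667
  E → positive
Point 2:
  Latitude: degrees = first 2 digits = 54, minutes = 6.189; 54 + 6.189/60 = 54.103150
  S ⇒ negate
  Longitude: split at 3 digits → 081° and 52.9928′; 81 + 52.9928/60 = 81.883213
  E ⇒ keep positive
Point 3:
  Latitude: 87° + 12/60 + 42.7/3600 = 87 + 0.200000 + 0.011861 = 87.211861
  S → negative
  λ: 102° + 19/60 + 26.52/3600 = 102 + 0.316667 + 0.007367 = 102.324033
  W → negative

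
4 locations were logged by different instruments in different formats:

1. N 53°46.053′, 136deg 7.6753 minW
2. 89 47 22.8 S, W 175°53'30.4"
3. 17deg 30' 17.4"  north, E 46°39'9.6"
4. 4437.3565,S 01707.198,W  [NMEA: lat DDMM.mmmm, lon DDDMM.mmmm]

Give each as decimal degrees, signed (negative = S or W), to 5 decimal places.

1. 53.76755, -136.12792
2. -89.78967, -175.89178
3. 17.50483, 46.65267
4. -44.62261, -17.11997

Point 1:
  Latitude: 53 + 46.053/60 = 53.767550
  N → positive
  Lon: 136 + 7.6753/60 = 136.127922
  hemisphere W, so the sign is −
Point 2:
  Latitude: 47′ + 22.8″ = 47.38000′; 89 + 47.38000/60 = 89.789667
  S ⇒ negate
  λ: 175 + 53/60 + 30.4/3600 = 175.891778
  W ⇒ negate
Point 3:
  Lat: 17 + 30/60 + 17.4/3600 = 17.504833
  N ⇒ keep positive
  Lon: 46° + 39/60 + 9.6/3600 = 46 + 0.650000 + 0.002667 = 46.652667
  E → positive
Point 4:
  φ: split at 2 digits → 44° and 37.3565′; 44 + 37.3565/60 = 44.622608
  hemisphere S, so the sign is −
  Lon: split at 3 digits → 017° and 7.198′; 17 + 7.198/60 = 17.119967
  hemisphere W, so the sign is −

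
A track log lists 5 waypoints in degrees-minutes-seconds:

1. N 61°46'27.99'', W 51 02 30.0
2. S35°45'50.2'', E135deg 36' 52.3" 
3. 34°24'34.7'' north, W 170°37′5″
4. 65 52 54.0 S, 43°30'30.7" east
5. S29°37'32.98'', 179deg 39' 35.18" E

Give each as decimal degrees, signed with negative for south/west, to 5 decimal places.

Point 1:
  Latitude: 46′ + 27.99″ = 46.46650′; 61 + 46.46650/60 = 61.774442
  N ⇒ keep positive
  λ: 51 + 2/60 + 30/3600 = 51.041667
  hemisphere W, so the sign is −
Point 2:
  Latitude: 35 + 45/60 + 50.2/3600 = 35.763944
  S ⇒ negate
  Longitude: 135° + 36/60 + 52.3/3600 = 135 + 0.600000 + 0.014528 = 135.614528
  E ⇒ keep positive
Point 3:
  φ: 24′ + 34.7″ = 24.57833′; 34 + 24.57833/60 = 34.409639
  N → positive
  λ: 170° + 37/60 + 5/3600 = 170 + 0.616667 + 0.001389 = 170.618056
  hemisphere W, so the sign is −
Point 4:
  Lat: 65 + 52/60 + 54/3600 = 65.881667
  S ⇒ negate
  Lon: 30′ + 30.7″ = 30.51167′; 43 + 30.51167/60 = 43.508528
  E ⇒ keep positive
Point 5:
  Lat: 37′ + 32.98″ = 37.54967′; 29 + 37.54967/60 = 29.625828
  S ⇒ negate
  λ: 179 + 39/60 + 35.18/3600 = 179.659772
  E → positive

1. 61.77444, -51.04167
2. -35.76394, 135.61453
3. 34.40964, -170.61806
4. -65.88167, 43.50853
5. -29.62583, 179.65977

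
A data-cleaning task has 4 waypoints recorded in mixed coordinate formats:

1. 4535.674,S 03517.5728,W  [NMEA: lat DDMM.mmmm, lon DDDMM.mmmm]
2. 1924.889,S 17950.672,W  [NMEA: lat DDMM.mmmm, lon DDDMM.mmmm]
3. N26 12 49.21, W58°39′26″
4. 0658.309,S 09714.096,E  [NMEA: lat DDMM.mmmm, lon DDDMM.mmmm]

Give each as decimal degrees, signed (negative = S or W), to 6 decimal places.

1. -45.594567, -35.292880
2. -19.414817, -179.844533
3. 26.213669, -58.657222
4. -6.971817, 97.234933

Point 1:
  φ: split at 2 digits → 45° and 35.674′; 45 + 35.674/60 = 45.5945667
  S ⇒ negate
  Longitude: split at 3 digits → 035° and 17.5728′; 35 + 17.5728/60 = 35.2928800
  W → negative
Point 2:
  Latitude: degrees = first 2 digits = 19, minutes = 24.889; 19 + 24.889/60 = 19.4148167
  hemisphere S, so the sign is −
  Longitude: split at 3 digits → 179° and 50.672′; 179 + 50.672/60 = 179.8445333
  W → negative
Point 3:
  Latitude: 26 + 12/60 + 49.21/3600 = 26.2136694
  N ⇒ keep positive
  Lon: 39′ + 26″ = 39.43333′; 58 + 39.43333/60 = 58.6572222
  W → negative
Point 4:
  Lat: degrees = first 2 digits = 6, minutes = 58.309; 6 + 58.309/60 = 6.9718167
  S ⇒ negate
  Lon: degrees = first 3 digits = 97, minutes = 14.096; 97 + 14.096/60 = 97.2349333
  E → positive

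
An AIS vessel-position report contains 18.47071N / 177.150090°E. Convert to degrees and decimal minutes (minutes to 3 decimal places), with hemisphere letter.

18° 28.243′ N, 177° 9.005′ E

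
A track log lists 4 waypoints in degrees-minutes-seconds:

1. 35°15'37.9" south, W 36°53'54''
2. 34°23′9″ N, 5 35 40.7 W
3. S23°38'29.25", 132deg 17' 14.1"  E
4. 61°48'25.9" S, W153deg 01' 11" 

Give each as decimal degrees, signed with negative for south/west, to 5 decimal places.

Point 1:
  Lat: 35° + 15/60 + 37.9/3600 = 35 + 0.250000 + 0.010528 = 35.260528
  hemisphere S, so the sign is −
  Lon: 53′ + 54″ = 53.90000′; 36 + 53.90000/60 = 36.898333
  W ⇒ negate
Point 2:
  Latitude: 23′ + 9″ = 23.15000′; 34 + 23.15000/60 = 34.385833
  N ⇒ keep positive
  Longitude: 35′ + 40.7″ = 35.67833′; 5 + 35.67833/60 = 5.594639
  W → negative
Point 3:
  Lat: 23° + 38/60 + 29.25/3600 = 23 + 0.633333 + 0.008125 = 23.641458
  S ⇒ negate
  Lon: 132° + 17/60 + 14.1/3600 = 132 + 0.283333 + 0.003917 = 132.287250
  E ⇒ keep positive
Point 4:
  φ: 61 + 48/60 + 25.9/3600 = 61.807194
  S ⇒ negate
  λ: 1′ + 11″ = 1.18333′; 153 + 1.18333/60 = 153.019722
  hemisphere W, so the sign is −

1. -35.26053, -36.89833
2. 34.38583, -5.59464
3. -23.64146, 132.28725
4. -61.80719, -153.01972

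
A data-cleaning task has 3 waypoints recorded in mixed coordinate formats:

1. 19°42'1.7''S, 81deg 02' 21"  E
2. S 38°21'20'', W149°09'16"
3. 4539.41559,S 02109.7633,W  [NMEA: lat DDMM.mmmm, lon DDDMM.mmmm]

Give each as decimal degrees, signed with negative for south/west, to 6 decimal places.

1. -19.700472, 81.039167
2. -38.355556, -149.154444
3. -45.656927, -21.162722

Point 1:
  Lat: 42′ + 1.7″ = 42.02833′; 19 + 42.02833/60 = 19.7004722
  S ⇒ negate
  λ: 81° + 2/60 + 21/3600 = 81 + 0.033333 + 0.005833 = 81.0391667
  E → positive
Point 2:
  Lat: 38° + 21/60 + 20/3600 = 38 + 0.350000 + 0.005556 = 38.3555556
  S ⇒ negate
  λ: 9′ + 16″ = 9.26667′; 149 + 9.26667/60 = 149.1544444
  hemisphere W, so the sign is −
Point 3:
  φ: degrees = first 2 digits = 45, minutes = 39.41559; 45 + 39.41559/60 = 45.6569265
  S → negative
  λ: split at 3 digits → 021° and 9.7633′; 21 + 9.7633/60 = 21.1627217
  hemisphere W, so the sign is −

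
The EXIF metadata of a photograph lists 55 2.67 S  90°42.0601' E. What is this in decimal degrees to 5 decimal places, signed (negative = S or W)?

-55.04450, 90.70100

Lat: 2.67′ = 0.044500°; total 55.044500
hemisphere S, so the sign is −
λ: 90 + 42.0601/60 = 90.701002
E ⇒ keep positive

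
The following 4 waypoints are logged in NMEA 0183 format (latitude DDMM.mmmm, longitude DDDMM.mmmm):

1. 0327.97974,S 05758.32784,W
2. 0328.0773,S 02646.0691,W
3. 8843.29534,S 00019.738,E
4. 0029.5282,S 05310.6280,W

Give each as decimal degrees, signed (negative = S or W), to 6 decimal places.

1. -3.466329, -57.972131
2. -3.467955, -26.767818
3. -88.721589, 0.328967
4. -0.492137, -53.177133

Point 1:
  Latitude: degrees = first 2 digits = 3, minutes = 27.97974; 3 + 27.97974/60 = 3.4663290
  hemisphere S, so the sign is −
  Longitude: degrees = first 3 digits = 57, minutes = 58.32784; 57 + 58.32784/60 = 57.9721307
  hemisphere W, so the sign is −
Point 2:
  Lat: degrees = first 2 digits = 3, minutes = 28.0773; 3 + 28.0773/60 = 3.4679550
  S → negative
  λ: split at 3 digits → 026° and 46.0691′; 26 + 46.0691/60 = 26.7678183
  W ⇒ negate
Point 3:
  φ: split at 2 digits → 88° and 43.29534′; 88 + 43.29534/60 = 88.7215890
  S → negative
  Lon: split at 3 digits → 000° and 19.738′; 0 + 19.738/60 = 0.3289667
  E → positive
Point 4:
  Lat: degrees = first 2 digits = 0, minutes = 29.5282; 0 + 29.5282/60 = 0.4921367
  S ⇒ negate
  λ: split at 3 digits → 053° and 10.628′; 53 + 10.628/60 = 53.1771333
  W → negative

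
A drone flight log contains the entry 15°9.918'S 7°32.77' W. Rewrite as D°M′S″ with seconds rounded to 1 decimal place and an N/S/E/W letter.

15°09′55.1″ S, 7°32′46.2″ W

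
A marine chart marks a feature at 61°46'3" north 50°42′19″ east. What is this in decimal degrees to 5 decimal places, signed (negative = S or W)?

61.76750, 50.70528

φ: 46′ + 3″ = 46.05000′; 61 + 46.05000/60 = 61.767500
N ⇒ keep positive
Longitude: 42′ + 19″ = 42.31667′; 50 + 42.31667/60 = 50.705278
E → positive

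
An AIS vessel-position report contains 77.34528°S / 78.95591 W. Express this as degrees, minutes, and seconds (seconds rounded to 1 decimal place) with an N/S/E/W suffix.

77°20′43.0″ S, 78°57′21.3″ W

φ: 0.345280 × 60 = 20.71680′ → 20′, remainder × 60 = 43.008″
Lon: 0.955910° → 57.35460′; 0.35460 × 60 = 21.276″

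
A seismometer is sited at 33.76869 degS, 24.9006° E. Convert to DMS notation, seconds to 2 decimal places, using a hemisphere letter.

Lat: 0.768690° → 46.12140′; 0.12140 × 60 = 7.2840″
λ: whole degrees 24; 54.03600′ → 54′ and 2.1600″

33°46′7.28″ S, 24°54′2.16″ E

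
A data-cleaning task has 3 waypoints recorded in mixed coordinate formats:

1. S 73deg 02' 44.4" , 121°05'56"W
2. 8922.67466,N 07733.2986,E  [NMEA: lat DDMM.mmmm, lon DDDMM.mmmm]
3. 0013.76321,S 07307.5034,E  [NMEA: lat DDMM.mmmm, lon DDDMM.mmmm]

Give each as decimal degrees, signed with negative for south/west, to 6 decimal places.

Point 1:
  Lat: 73° + 2/60 + 44.4/3600 = 73 + 0.033333 + 0.012333 = 73.0456667
  S ⇒ negate
  Longitude: 121° + 5/60 + 56/3600 = 121 + 0.083333 + 0.015556 = 121.0988889
  hemisphere W, so the sign is −
Point 2:
  Lat: split at 2 digits → 89° and 22.67466′; 89 + 22.67466/60 = 89.3779110
  N ⇒ keep positive
  Longitude: split at 3 digits → 077° and 33.2986′; 77 + 33.2986/60 = 77.5549767
  E → positive
Point 3:
  Latitude: degrees = first 2 digits = 0, minutes = 13.76321; 0 + 13.76321/60 = 0.2293868
  S → negative
  λ: split at 3 digits → 073° and 7.5034′; 73 + 7.5034/60 = 73.1250567
  E ⇒ keep positive

1. -73.045667, -121.098889
2. 89.377911, 77.554977
3. -0.229387, 73.125057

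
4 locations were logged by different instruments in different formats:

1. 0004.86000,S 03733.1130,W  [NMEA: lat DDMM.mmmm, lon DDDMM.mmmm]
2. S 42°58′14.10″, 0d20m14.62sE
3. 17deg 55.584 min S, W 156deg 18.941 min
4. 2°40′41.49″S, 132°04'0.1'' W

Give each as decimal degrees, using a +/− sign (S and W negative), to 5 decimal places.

1. -0.08100, -37.55188
2. -42.97058, 0.33739
3. -17.92640, -156.31568
4. -2.67819, -132.06669

Point 1:
  Lat: split at 2 digits → 00° and 4.86′; 0 + 4.86/60 = 0.081000
  hemisphere S, so the sign is −
  Lon: split at 3 digits → 037° and 33.113′; 37 + 33.113/60 = 37.551883
  W → negative
Point 2:
  φ: 58′ + 14.1″ = 58.23500′; 42 + 58.23500/60 = 42.970583
  S ⇒ negate
  Lon: 0° + 20/60 + 14.62/3600 = 0 + 0.333333 + 0.004061 = 0.337394
  E ⇒ keep positive
Point 3:
  Latitude: 17 + 55.584/60 = 17.926400
  hemisphere S, so the sign is −
  λ: 18.941′ = 0.315683°; total 156.315683
  hemisphere W, so the sign is −
Point 4:
  φ: 2° + 40/60 + 41.49/3600 = 2 + 0.666667 + 0.011525 = 2.678192
  S → negative
  λ: 132° + 4/60 + 0.1/3600 = 132 + 0.066667 + 0.000028 = 132.066694
  hemisphere W, so the sign is −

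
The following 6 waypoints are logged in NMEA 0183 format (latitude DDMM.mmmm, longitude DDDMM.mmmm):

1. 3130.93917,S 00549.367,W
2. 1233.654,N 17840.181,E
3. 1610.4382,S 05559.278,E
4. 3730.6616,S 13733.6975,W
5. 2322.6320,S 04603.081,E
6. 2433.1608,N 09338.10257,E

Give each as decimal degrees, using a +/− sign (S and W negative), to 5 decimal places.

1. -31.51565, -5.82278
2. 12.56090, 178.66968
3. -16.17397, 55.98797
4. -37.51103, -137.56163
5. -23.37720, 46.05135
6. 24.55268, 93.63504

Point 1:
  Latitude: degrees = first 2 digits = 31, minutes = 30.93917; 31 + 30.93917/60 = 31.515653
  hemisphere S, so the sign is −
  Lon: split at 3 digits → 005° and 49.367′; 5 + 49.367/60 = 5.822783
  W → negative
Point 2:
  Latitude: degrees = first 2 digits = 12, minutes = 33.654; 12 + 33.654/60 = 12.560900
  N → positive
  Lon: degrees = first 3 digits = 178, minutes = 40.181; 178 + 40.181/60 = 178.669683
  E → positive
Point 3:
  Latitude: split at 2 digits → 16° and 10.4382′; 16 + 10.4382/60 = 16.173970
  hemisphere S, so the sign is −
  Longitude: degrees = first 3 digits = 55, minutes = 59.278; 55 + 59.278/60 = 55.987967
  E ⇒ keep positive
Point 4:
  Latitude: degrees = first 2 digits = 37, minutes = 30.6616; 37 + 30.6616/60 = 37.511027
  S ⇒ negate
  Longitude: split at 3 digits → 137° and 33.6975′; 137 + 33.6975/60 = 137.561625
  W ⇒ negate
Point 5:
  φ: split at 2 digits → 23° and 22.632′; 23 + 22.632/60 = 23.377200
  hemisphere S, so the sign is −
  Lon: degrees = first 3 digits = 46, minutes = 3.081; 46 + 3.081/60 = 46.051350
  E ⇒ keep positive
Point 6:
  Latitude: degrees = first 2 digits = 24, minutes = 33.1608; 24 + 33.1608/60 = 24.552680
  N ⇒ keep positive
  Lon: split at 3 digits → 093° and 38.10257′; 93 + 38.10257/60 = 93.635043
  E → positive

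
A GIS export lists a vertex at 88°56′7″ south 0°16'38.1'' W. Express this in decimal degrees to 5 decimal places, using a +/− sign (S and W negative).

φ: 56′ + 7″ = 56.11667′; 88 + 56.11667/60 = 88.935278
hemisphere S, so the sign is −
Longitude: 0° + 16/60 + 38.1/3600 = 0 + 0.266667 + 0.010583 = 0.277250
hemisphere W, so the sign is −

-88.93528, -0.27725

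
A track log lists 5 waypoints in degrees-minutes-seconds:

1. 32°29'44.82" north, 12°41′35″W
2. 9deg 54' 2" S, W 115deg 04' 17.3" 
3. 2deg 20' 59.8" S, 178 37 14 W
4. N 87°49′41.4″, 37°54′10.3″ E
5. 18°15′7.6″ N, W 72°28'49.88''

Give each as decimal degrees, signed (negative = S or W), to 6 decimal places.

Point 1:
  Latitude: 32° + 29/60 + 44.82/3600 = 32 + 0.483333 + 0.012450 = 32.4957833
  N ⇒ keep positive
  Longitude: 12 + 41/60 + 35/3600 = 12.6930556
  W → negative
Point 2:
  Latitude: 9° + 54/60 + 2/3600 = 9 + 0.900000 + 0.000556 = 9.9005556
  S → negative
  Lon: 115 + 4/60 + 17.3/3600 = 115.0714722
  W → negative
Point 3:
  Latitude: 2 + 20/60 + 59.8/3600 = 2.3499444
  hemisphere S, so the sign is −
  λ: 178° + 37/60 + 14/3600 = 178 + 0.616667 + 0.003889 = 178.6205556
  W ⇒ negate
Point 4:
  Lat: 87° + 49/60 + 41.4/3600 = 87 + 0.816667 + 0.011500 = 87.8281667
  N ⇒ keep positive
  λ: 37° + 54/60 + 10.3/3600 = 37 + 0.900000 + 0.002861 = 37.9028611
  E → positive
Point 5:
  φ: 18 + 15/60 + 7.6/3600 = 18.2521111
  N → positive
  λ: 72° + 28/60 + 49.88/3600 = 72 + 0.466667 + 0.013856 = 72.4805222
  W ⇒ negate

1. 32.495783, -12.693056
2. -9.900556, -115.071472
3. -2.349944, -178.620556
4. 87.828167, 37.902861
5. 18.252111, -72.480522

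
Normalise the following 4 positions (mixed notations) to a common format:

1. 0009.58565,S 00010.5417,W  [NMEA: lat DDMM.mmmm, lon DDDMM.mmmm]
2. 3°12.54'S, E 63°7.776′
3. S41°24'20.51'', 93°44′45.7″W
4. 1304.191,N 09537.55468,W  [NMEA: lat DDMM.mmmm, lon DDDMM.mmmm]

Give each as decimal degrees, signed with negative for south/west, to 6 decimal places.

1. -0.159761, -0.175695
2. -3.209000, 63.129600
3. -41.405697, -93.746028
4. 13.069850, -95.625911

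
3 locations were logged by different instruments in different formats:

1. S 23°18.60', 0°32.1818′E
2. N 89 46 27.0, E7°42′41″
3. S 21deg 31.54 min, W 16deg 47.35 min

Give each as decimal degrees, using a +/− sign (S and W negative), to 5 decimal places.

1. -23.31000, 0.53636
2. 89.77417, 7.71139
3. -21.52567, -16.78917

Point 1:
  Lat: 18.6′ = 0.310000°; total 23.310000
  hemisphere S, so the sign is −
  Longitude: 0 + 32.1818/60 = 0.536363
  E ⇒ keep positive
Point 2:
  Lat: 89 + 46/60 + 27/3600 = 89.774167
  N ⇒ keep positive
  Lon: 7° + 42/60 + 41/3600 = 7 + 0.700000 + 0.011389 = 7.711389
  E ⇒ keep positive
Point 3:
  Lat: 31.54′ = 0.525667°; total 21.525667
  S ⇒ negate
  Lon: 47.35′ = 0.789167°; total 16.789167
  W ⇒ negate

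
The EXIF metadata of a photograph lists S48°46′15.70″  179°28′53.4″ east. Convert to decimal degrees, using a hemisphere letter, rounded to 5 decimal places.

φ: 46′ + 15.7″ = 46.26167′; 48 + 46.26167/60 = 48.771028
Lon: 179 + 28/60 + 53.4/3600 = 179.481500

48.77103° S, 179.48150° E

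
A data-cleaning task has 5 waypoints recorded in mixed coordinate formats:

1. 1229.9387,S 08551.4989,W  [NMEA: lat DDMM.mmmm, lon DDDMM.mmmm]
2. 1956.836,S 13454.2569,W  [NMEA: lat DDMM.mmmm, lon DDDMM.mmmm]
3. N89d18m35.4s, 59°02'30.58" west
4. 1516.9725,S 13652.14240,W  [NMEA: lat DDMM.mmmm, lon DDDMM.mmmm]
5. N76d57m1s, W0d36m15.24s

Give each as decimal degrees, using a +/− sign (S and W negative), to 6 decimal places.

Point 1:
  Lat: degrees = first 2 digits = 12, minutes = 29.9387; 12 + 29.9387/60 = 12.4989783
  hemisphere S, so the sign is −
  λ: degrees = first 3 digits = 85, minutes = 51.4989; 85 + 51.4989/60 = 85.8583150
  hemisphere W, so the sign is −
Point 2:
  Lat: degrees = first 2 digits = 19, minutes = 56.836; 19 + 56.836/60 = 19.9472667
  S → negative
  Longitude: split at 3 digits → 134° and 54.2569′; 134 + 54.2569/60 = 134.9042817
  W → negative
Point 3:
  Latitude: 18′ + 35.4″ = 18.59000′; 89 + 18.59000/60 = 89.3098333
  N → positive
  Lon: 2′ + 30.58″ = 2.50967′; 59 + 2.50967/60 = 59.0418278
  W ⇒ negate
Point 4:
  φ: degrees = first 2 digits = 15, minutes = 16.9725; 15 + 16.9725/60 = 15.2828750
  S ⇒ negate
  λ: split at 3 digits → 136° and 52.1424′; 136 + 52.1424/60 = 136.8690400
  W ⇒ negate
Point 5:
  φ: 76° + 57/60 + 1/3600 = 76 + 0.950000 + 0.000278 = 76.9502778
  N ⇒ keep positive
  Lon: 0 + 36/60 + 15.24/3600 = 0.6042333
  W ⇒ negate

1. -12.498978, -85.858315
2. -19.947267, -134.904282
3. 89.309833, -59.041828
4. -15.282875, -136.869040
5. 76.950278, -0.604233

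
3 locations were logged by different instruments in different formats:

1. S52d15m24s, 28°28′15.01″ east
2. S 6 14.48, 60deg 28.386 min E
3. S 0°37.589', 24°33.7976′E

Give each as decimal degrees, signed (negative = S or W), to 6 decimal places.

1. -52.256667, 28.470836
2. -6.241333, 60.473100
3. -0.626483, 24.563293

Point 1:
  Lat: 52° + 15/60 + 24/3600 = 52 + 0.250000 + 0.006667 = 52.2566667
  hemisphere S, so the sign is −
  λ: 28° + 28/60 + 15.01/3600 = 28 + 0.466667 + 0.004169 = 28.4708361
  E ⇒ keep positive
Point 2:
  Lat: 6 + 14.48/60 = 6.2413333
  hemisphere S, so the sign is −
  λ: 60 + 28.386/60 = 60.4731000
  E ⇒ keep positive
Point 3:
  Lat: 0 + 37.589/60 = 0.6264833
  S → negative
  Longitude: 24 + 33.7976/60 = 24.5632933
  E → positive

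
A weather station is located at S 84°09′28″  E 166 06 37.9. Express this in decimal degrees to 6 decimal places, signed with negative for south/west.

-84.157778, 166.110528

Latitude: 9′ + 28″ = 9.46667′; 84 + 9.46667/60 = 84.1577778
S → negative
λ: 166 + 6/60 + 37.9/3600 = 166.1105278
E ⇒ keep positive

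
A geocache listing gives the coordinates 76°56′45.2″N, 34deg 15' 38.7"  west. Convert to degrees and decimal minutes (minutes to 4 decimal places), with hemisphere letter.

76° 56.7533′ N, 34° 15.6450′ W

Latitude: seconds/60 = 0.75333; minutes = 56 + 0.75333 = 56.753333
Longitude: 15 + 38.7/60 = 15.645000′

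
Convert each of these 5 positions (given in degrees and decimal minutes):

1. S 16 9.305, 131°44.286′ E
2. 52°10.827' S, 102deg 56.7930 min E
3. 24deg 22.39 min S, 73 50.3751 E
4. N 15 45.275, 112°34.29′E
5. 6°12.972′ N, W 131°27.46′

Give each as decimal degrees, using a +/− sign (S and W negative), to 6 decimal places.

Point 1:
  φ: 9.305′ = 0.155083°; total 16.1550833
  S ⇒ negate
  Longitude: 131 + 44.286/60 = 131.7381000
  E ⇒ keep positive
Point 2:
  Latitude: 52 + 10.827/60 = 52.1804500
  S ⇒ negate
  Longitude: 102 + 56.793/60 = 102.9465500
  E ⇒ keep positive
Point 3:
  Latitude: 22.39′ = 0.373167°; total 24.3731667
  S → negative
  Lon: 73 + 50.3751/60 = 73.8395850
  E → positive
Point 4:
  Latitude: 45.275′ = 0.754583°; total 15.7545833
  N → positive
  Longitude: 34.29′ = 0.571500°; total 112.5715000
  E → positive
Point 5:
  Lat: 12.972′ = 0.216200°; total 6.2162000
  N → positive
  Longitude: 131 + 27.46/60 = 131.4576667
  hemisphere W, so the sign is −

1. -16.155083, 131.738100
2. -52.180450, 102.946550
3. -24.373167, 73.839585
4. 15.754583, 112.571500
5. 6.216200, -131.457667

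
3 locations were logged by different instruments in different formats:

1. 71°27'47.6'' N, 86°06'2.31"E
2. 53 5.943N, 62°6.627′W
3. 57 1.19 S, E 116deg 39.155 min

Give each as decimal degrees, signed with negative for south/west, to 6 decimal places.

Point 1:
  φ: 27′ + 47.6″ = 27.79333′; 71 + 27.79333/60 = 71.4632222
  N ⇒ keep positive
  λ: 86° + 6/60 + 2.31/3600 = 86 + 0.100000 + 0.000642 = 86.1006417
  E ⇒ keep positive
Point 2:
  Latitude: 5.943′ = 0.099050°; total 53.0990500
  N ⇒ keep positive
  Longitude: 62 + 6.627/60 = 62.1104500
  hemisphere W, so the sign is −
Point 3:
  φ: 57 + 1.19/60 = 57.0198333
  hemisphere S, so the sign is −
  Lon: 116 + 39.155/60 = 116.6525833
  E ⇒ keep positive

1. 71.463222, 86.100642
2. 53.099050, -62.110450
3. -57.019833, 116.652583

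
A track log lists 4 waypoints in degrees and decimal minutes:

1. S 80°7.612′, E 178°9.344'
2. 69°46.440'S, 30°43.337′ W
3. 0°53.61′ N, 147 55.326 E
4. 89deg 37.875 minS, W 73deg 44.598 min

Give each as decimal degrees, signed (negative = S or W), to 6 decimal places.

1. -80.126867, 178.155733
2. -69.774000, -30.722283
3. 0.893500, 147.922100
4. -89.631250, -73.743300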